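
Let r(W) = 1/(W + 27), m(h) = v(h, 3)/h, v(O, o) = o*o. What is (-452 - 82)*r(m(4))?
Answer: -712/39 ≈ -18.256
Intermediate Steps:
v(O, o) = o**2
m(h) = 9/h (m(h) = 3**2/h = 9/h)
r(W) = 1/(27 + W)
(-452 - 82)*r(m(4)) = (-452 - 82)/(27 + 9/4) = -534/(27 + 9*(1/4)) = -534/(27 + 9/4) = -534/117/4 = -534*4/117 = -712/39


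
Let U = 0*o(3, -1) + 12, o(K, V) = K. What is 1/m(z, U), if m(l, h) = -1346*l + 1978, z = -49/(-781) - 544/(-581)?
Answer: 453761/287353040 ≈ 0.0015791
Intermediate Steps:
z = 453333/453761 (z = -49*(-1/781) - 544*(-1/581) = 49/781 + 544/581 = 453333/453761 ≈ 0.99906)
U = 12 (U = 0*3 + 12 = 0 + 12 = 12)
m(l, h) = 1978 - 1346*l
1/m(z, U) = 1/(1978 - 1346*453333/453761) = 1/(1978 - 610186218/453761) = 1/(287353040/453761) = 453761/287353040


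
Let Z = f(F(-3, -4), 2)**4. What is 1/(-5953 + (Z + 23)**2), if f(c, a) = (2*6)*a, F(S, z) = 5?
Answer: 1/110090570448 ≈ 9.0834e-12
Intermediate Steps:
f(c, a) = 12*a
Z = 331776 (Z = (12*2)**4 = 24**4 = 331776)
1/(-5953 + (Z + 23)**2) = 1/(-5953 + (331776 + 23)**2) = 1/(-5953 + 331799**2) = 1/(-5953 + 110090576401) = 1/110090570448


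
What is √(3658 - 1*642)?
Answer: 2*√754 ≈ 54.918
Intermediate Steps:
√(3658 - 1*642) = √(3658 - 642) = √3016 = 2*√754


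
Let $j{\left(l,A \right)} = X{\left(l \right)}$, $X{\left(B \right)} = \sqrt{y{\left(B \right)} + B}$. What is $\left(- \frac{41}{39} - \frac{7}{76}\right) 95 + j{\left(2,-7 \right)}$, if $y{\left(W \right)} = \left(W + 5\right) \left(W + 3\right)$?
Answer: $- \frac{16945}{156} + \sqrt{37} \approx -102.54$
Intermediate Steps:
$y{\left(W \right)} = \left(3 + W\right) \left(5 + W\right)$ ($y{\left(W \right)} = \left(5 + W\right) \left(3 + W\right) = \left(3 + W\right) \left(5 + W\right)$)
$X{\left(B \right)} = \sqrt{15 + B^{2} + 9 B}$ ($X{\left(B \right)} = \sqrt{\left(15 + B^{2} + 8 B\right) + B} = \sqrt{15 + B^{2} + 9 B}$)
$j{\left(l,A \right)} = \sqrt{15 + l^{2} + 9 l}$
$\left(- \frac{41}{39} - \frac{7}{76}\right) 95 + j{\left(2,-7 \right)} = \left(- \frac{41}{39} - \frac{7}{76}\right) 95 + \sqrt{15 + 2^{2} + 9 \cdot 2} = \left(\left(-41\right) \frac{1}{39} - \frac{7}{76}\right) 95 + \sqrt{15 + 4 + 18} = \left(- \frac{41}{39} - \frac{7}{76}\right) 95 + \sqrt{37} = \left(- \frac{3389}{2964}\right) 95 + \sqrt{37} = - \frac{16945}{156} + \sqrt{37}$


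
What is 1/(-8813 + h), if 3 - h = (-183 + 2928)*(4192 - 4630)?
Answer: 1/1193500 ≈ 8.3787e-7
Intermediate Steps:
h = 1202313 (h = 3 - (-183 + 2928)*(4192 - 4630) = 3 - 2745*(-438) = 3 - 1*(-1202310) = 3 + 1202310 = 1202313)
1/(-8813 + h) = 1/(-8813 + 1202313) = 1/1193500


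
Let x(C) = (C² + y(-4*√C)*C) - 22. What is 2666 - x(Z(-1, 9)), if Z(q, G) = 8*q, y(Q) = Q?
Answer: 2624 - 64*I*√2 ≈ 2624.0 - 90.51*I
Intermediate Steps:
x(C) = -22 + C² - 4*C^(3/2) (x(C) = (C² + (-4*√C)*C) - 22 = (C² - 4*C^(3/2)) - 22 = -22 + C² - 4*C^(3/2))
2666 - x(Z(-1, 9)) = 2666 - (-22 + (8*(-1))² - 4*(-16*I*√2)) = 2666 - (-22 + (-8)² - (-64)*I*√2) = 2666 - (-22 + 64 - (-64)*I*√2) = 2666 - (-22 + 64 + 64*I*√2) = 2666 - (42 + 64*I*√2) = 2666 + (-42 - 64*I*√2) = 2624 - 64*I*√2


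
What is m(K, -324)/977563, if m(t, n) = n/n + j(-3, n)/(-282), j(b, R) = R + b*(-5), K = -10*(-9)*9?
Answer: 197/91890922 ≈ 2.1438e-6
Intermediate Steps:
K = 810 (K = 90*9 = 810)
j(b, R) = R - 5*b
m(t, n) = 89/94 - n/282 (m(t, n) = n/n + (n - 5*(-3))/(-282) = 1 + (n + 15)*(-1/282) = 1 + (15 + n)*(-1/282) = 1 + (-5/94 - n/282) = 89/94 - n/282)
m(K, -324)/977563 = (89/94 - 1/282*(-324))/977563 = (89/94 + 54/47)*(1/977563) = (197/94)*(1/977563) = 197/91890922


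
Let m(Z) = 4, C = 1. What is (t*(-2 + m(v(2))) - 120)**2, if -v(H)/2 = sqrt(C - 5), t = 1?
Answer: 13924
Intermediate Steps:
v(H) = -4*I (v(H) = -2*sqrt(1 - 5) = -4*I)
(t*(-2 + m(v(2))) - 120)**2 = (1*(-2 + 4) - 120)**2 = (1*2 - 120)**2 = (2 - 120)**2 = (-118)**2 = 13924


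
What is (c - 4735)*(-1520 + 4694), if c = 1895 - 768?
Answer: -11451792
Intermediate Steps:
c = 1127
(c - 4735)*(-1520 + 4694) = (1127 - 4735)*(-1520 + 4694) = -3608*3174 = -11451792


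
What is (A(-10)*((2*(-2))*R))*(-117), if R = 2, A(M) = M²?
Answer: 93600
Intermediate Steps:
(A(-10)*((2*(-2))*R))*(-117) = ((-10)²*((2*(-2))*2))*(-117) = (100*(-4*2))*(-117) = (100*(-8))*(-117) = -800*(-117) = 93600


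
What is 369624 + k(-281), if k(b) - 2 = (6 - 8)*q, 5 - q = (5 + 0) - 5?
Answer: 369616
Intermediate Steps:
q = 5 (q = 5 - ((5 + 0) - 5) = 5 - (5 - 5) = 5 - 1*0 = 5 + 0 = 5)
k(b) = -8 (k(b) = 2 + (6 - 8)*5 = 2 - 2*5 = 2 - 10 = -8)
369624 + k(-281) = 369624 - 8 = 369616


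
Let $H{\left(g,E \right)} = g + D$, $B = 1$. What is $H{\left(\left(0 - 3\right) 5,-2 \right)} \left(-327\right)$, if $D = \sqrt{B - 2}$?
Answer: $4905 - 327 i \approx 4905.0 - 327.0 i$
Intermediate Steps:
$D = i$ ($D = \sqrt{1 - 2} = \sqrt{-1} = i \approx 1.0 i$)
$H{\left(g,E \right)} = i + g$ ($H{\left(g,E \right)} = g + i = i + g$)
$H{\left(\left(0 - 3\right) 5,-2 \right)} \left(-327\right) = \left(i + \left(0 - 3\right) 5\right) \left(-327\right) = \left(i - 15\right) \left(-327\right) = \left(-15 + i\right) \left(-327\right) = 4905 - 327 i$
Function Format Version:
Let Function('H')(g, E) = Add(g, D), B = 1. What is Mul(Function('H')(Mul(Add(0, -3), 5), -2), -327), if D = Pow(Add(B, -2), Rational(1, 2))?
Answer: Add(4905, Mul(-327, I)) ≈ Add(4905.0, Mul(-327.00, I))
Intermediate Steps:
D = I (D = Pow(Add(1, -2), Rational(1, 2)) = Pow(-1, Rational(1, 2)) = I ≈ Mul(1.0000, I))
Function('H')(g, E) = Add(I, g) (Function('H')(g, E) = Add(g, I) = Add(I, g))
Mul(Function('H')(Mul(Add(0, -3), 5), -2), -327) = Mul(Add(I, Mul(Add(0, -3), 5)), -327) = Mul(Add(I, Mul(-3, 5)), -327) = Mul(Add(I, -15), -327) = Mul(Add(-15, I), -327) = Add(4905, Mul(-327, I))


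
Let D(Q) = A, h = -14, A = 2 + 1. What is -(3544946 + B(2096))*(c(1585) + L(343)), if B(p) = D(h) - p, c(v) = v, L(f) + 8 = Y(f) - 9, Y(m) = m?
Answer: -6770392083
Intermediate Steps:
A = 3
L(f) = -17 + f (L(f) = -8 + (f - 9) = -8 + (-9 + f) = -17 + f)
D(Q) = 3
B(p) = 3 - p
-(3544946 + B(2096))*(c(1585) + L(343)) = -(3544946 + (3 - 1*2096))*(1585 + (-17 + 343)) = -(3544946 + (3 - 2096))*(1585 + 326) = -(3544946 - 2093)*1911 = -3542853*1911 = -1*6770392083 = -6770392083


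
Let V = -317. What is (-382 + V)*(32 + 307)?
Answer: -236961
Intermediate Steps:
(-382 + V)*(32 + 307) = (-382 - 317)*(32 + 307) = -699*339 = -236961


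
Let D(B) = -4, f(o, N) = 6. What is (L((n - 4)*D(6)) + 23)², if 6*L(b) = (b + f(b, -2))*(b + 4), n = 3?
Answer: 11881/9 ≈ 1320.1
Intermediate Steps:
L(b) = (4 + b)*(6 + b)/6 (L(b) = ((b + 6)*(b + 4))/6 = ((6 + b)*(4 + b))/6 = ((4 + b)*(6 + b))/6 = (4 + b)*(6 + b)/6)
(L((n - 4)*D(6)) + 23)² = ((4 + ((3 - 4)*(-4))²/6 + 5*((3 - 4)*(-4))/3) + 23)² = ((4 + (-1*(-4))²/6 + 5*(-1*(-4))/3) + 23)² = ((4 + (⅙)*4² + (5/3)*4) + 23)² = ((4 + (⅙)*16 + 20/3) + 23)² = ((4 + 8/3 + 20/3) + 23)² = (40/3 + 23)² = (109/3)² = 11881/9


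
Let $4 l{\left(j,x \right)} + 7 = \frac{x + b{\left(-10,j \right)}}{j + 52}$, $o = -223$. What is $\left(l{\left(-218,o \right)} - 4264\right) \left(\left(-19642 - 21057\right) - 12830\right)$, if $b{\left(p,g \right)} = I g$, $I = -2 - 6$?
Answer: $\frac{151700061891}{664} \approx 2.2846 \cdot 10^{8}$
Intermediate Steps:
$I = -8$
$b{\left(p,g \right)} = - 8 g$
$l{\left(j,x \right)} = - \frac{7}{4} + \frac{x - 8 j}{4 \left(52 + j\right)}$ ($l{\left(j,x \right)} = - \frac{7}{4} + \frac{\left(x - 8 j\right) \frac{1}{j + 52}}{4} = - \frac{7}{4} + \frac{\left(x - 8 j\right) \frac{1}{52 + j}}{4} = - \frac{7}{4} + \frac{\frac{1}{52 + j} \left(x - 8 j\right)}{4} = - \frac{7}{4} + \frac{x - 8 j}{4 \left(52 + j\right)}$)
$\left(l{\left(-218,o \right)} - 4264\right) \left(\left(-19642 - 21057\right) - 12830\right) = \left(\frac{-364 - 223 - -3270}{4 \left(52 - 218\right)} - 4264\right) \left(\left(-19642 - 21057\right) - 12830\right) = \left(\frac{-364 - 223 + 3270}{4 \left(-166\right)} - 4264\right) \left(-40699 - 12830\right) = \left(\frac{1}{4} \left(- \frac{1}{166}\right) 2683 - 4264\right) \left(-53529\right) = \left(- \frac{2683}{664} - 4264\right) \left(-53529\right) = \left(- \frac{2833979}{664}\right) \left(-53529\right) = \frac{151700061891}{664}$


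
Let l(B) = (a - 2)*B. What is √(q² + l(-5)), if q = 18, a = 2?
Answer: 18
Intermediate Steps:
l(B) = 0 (l(B) = (2 - 2)*B = 0*B = 0)
√(q² + l(-5)) = √(18² + 0) = √(324 + 0) = √324 = 18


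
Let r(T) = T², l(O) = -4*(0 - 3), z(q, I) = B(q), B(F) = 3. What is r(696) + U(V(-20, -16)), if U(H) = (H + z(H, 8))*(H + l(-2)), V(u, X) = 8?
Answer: 484636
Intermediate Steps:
z(q, I) = 3
l(O) = 12 (l(O) = -4*(-3) = 12)
U(H) = (3 + H)*(12 + H) (U(H) = (H + 3)*(H + 12) = (3 + H)*(12 + H))
r(696) + U(V(-20, -16)) = 696² + (36 + 8² + 15*8) = 484416 + (36 + 64 + 120) = 484416 + 220 = 484636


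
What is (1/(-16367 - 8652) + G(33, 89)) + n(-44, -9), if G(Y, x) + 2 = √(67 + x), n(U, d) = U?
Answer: -1150875/25019 + 2*√39 ≈ -33.510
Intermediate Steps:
G(Y, x) = -2 + √(67 + x)
(1/(-16367 - 8652) + G(33, 89)) + n(-44, -9) = (1/(-16367 - 8652) + (-2 + √(67 + 89))) - 44 = (1/(-25019) + (-2 + √156)) - 44 = (-1/25019 + (-2 + 2*√39)) - 44 = (-50039/25019 + 2*√39) - 44 = -1150875/25019 + 2*√39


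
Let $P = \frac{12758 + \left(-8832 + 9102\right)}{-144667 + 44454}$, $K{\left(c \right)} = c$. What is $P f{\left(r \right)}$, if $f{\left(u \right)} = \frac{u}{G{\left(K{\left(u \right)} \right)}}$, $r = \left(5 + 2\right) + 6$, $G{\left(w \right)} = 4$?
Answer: $- \frac{42341}{100213} \approx -0.42251$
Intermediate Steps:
$P = - \frac{13028}{100213}$ ($P = \frac{12758 + 270}{-100213} = 13028 \left(- \frac{1}{100213}\right) = - \frac{13028}{100213} \approx -0.13$)
$r = 13$ ($r = 7 + 6 = 13$)
$f{\left(u \right)} = \frac{u}{4}$
$P f{\left(r \right)} = - \frac{13028 \cdot \frac{1}{4} \cdot 13}{100213} = \left(- \frac{13028}{100213}\right) \frac{13}{4} = - \frac{42341}{100213}$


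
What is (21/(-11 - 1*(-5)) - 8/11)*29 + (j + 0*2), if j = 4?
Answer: -2609/22 ≈ -118.59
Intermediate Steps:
(21/(-11 - 1*(-5)) - 8/11)*29 + (j + 0*2) = (21/(-11 - 1*(-5)) - 8/11)*29 + (4 + 0*2) = (21/(-11 + 5) - 8*1/11)*29 + (4 + 0) = (21/(-6) - 8/11)*29 + 4 = (21*(-⅙) - 8/11)*29 + 4 = (-7/2 - 8/11)*29 + 4 = -93/22*29 + 4 = -2697/22 + 4 = -2609/22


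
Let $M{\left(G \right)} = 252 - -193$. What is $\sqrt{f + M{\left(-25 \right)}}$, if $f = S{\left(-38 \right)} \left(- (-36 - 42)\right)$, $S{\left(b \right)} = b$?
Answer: $i \sqrt{2519} \approx 50.19 i$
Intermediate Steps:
$M{\left(G \right)} = 445$ ($M{\left(G \right)} = 252 + 193 = 445$)
$f = -2964$ ($f = - 38 \left(- (-36 - 42)\right) = - 38 \left(\left(-1\right) \left(-78\right)\right) = \left(-38\right) 78 = -2964$)
$\sqrt{f + M{\left(-25 \right)}} = \sqrt{-2964 + 445} = \sqrt{-2519} = i \sqrt{2519}$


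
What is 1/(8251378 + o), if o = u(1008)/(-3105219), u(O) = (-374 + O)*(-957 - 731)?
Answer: 3105219/25622336811974 ≈ 1.2119e-7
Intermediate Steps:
u(O) = 631312 - 1688*O (u(O) = (-374 + O)*(-1688) = 631312 - 1688*O)
o = 1070192/3105219 (o = (631312 - 1688*1008)/(-3105219) = (631312 - 1701504)*(-1/3105219) = -1070192*(-1/3105219) = 1070192/3105219 ≈ 0.34464)
1/(8251378 + o) = 1/(8251378 + 1070192/3105219) = 1/(25622336811974/3105219) = 3105219/25622336811974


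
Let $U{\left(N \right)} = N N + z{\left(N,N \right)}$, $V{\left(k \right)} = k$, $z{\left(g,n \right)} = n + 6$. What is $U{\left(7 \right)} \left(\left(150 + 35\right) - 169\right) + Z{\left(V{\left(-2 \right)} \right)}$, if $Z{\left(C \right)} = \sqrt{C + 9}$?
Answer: $992 + \sqrt{7} \approx 994.65$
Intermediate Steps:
$z{\left(g,n \right)} = 6 + n$
$U{\left(N \right)} = 6 + N + N^{2}$ ($U{\left(N \right)} = N N + \left(6 + N\right) = N^{2} + \left(6 + N\right) = 6 + N + N^{2}$)
$Z{\left(C \right)} = \sqrt{9 + C}$
$U{\left(7 \right)} \left(\left(150 + 35\right) - 169\right) + Z{\left(V{\left(-2 \right)} \right)} = \left(6 + 7 + 7^{2}\right) \left(\left(150 + 35\right) - 169\right) + \sqrt{9 - 2} = \left(6 + 7 + 49\right) \left(185 - 169\right) + \sqrt{7} = 62 \cdot 16 + \sqrt{7} = 992 + \sqrt{7}$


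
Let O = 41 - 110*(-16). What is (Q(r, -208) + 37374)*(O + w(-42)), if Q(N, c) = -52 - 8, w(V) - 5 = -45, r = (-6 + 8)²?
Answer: 65709954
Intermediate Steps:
r = 4 (r = 2² = 4)
w(V) = -40 (w(V) = 5 - 45 = -40)
Q(N, c) = -60
O = 1801 (O = 41 + 1760 = 1801)
(Q(r, -208) + 37374)*(O + w(-42)) = (-60 + 37374)*(1801 - 40) = 37314*1761 = 65709954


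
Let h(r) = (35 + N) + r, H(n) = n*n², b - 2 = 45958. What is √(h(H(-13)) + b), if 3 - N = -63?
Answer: 2*√10966 ≈ 209.44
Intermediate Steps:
N = 66 (N = 3 - 1*(-63) = 3 + 63 = 66)
b = 45960 (b = 2 + 45958 = 45960)
H(n) = n³
h(r) = 101 + r (h(r) = (35 + 66) + r = 101 + r)
√(h(H(-13)) + b) = √((101 + (-13)³) + 45960) = √((101 - 2197) + 45960) = √(-2096 + 45960) = √43864 = 2*√10966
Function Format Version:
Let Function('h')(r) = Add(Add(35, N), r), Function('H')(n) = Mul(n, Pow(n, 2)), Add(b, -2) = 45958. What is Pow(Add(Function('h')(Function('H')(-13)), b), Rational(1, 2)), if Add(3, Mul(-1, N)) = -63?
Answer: Mul(2, Pow(10966, Rational(1, 2))) ≈ 209.44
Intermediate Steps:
N = 66 (N = Add(3, Mul(-1, -63)) = Add(3, 63) = 66)
b = 45960 (b = Add(2, 45958) = 45960)
Function('H')(n) = Pow(n, 3)
Function('h')(r) = Add(101, r) (Function('h')(r) = Add(Add(35, 66), r) = Add(101, r))
Pow(Add(Function('h')(Function('H')(-13)), b), Rational(1, 2)) = Pow(Add(Add(101, Pow(-13, 3)), 45960), Rational(1, 2)) = Pow(Add(Add(101, -2197), 45960), Rational(1, 2)) = Pow(Add(-2096, 45960), Rational(1, 2)) = Pow(43864, Rational(1, 2)) = Mul(2, Pow(10966, Rational(1, 2)))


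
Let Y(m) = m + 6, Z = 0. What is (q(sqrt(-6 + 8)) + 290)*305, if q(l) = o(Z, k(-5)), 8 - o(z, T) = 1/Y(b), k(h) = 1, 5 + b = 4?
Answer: 90829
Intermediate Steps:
b = -1 (b = -5 + 4 = -1)
Y(m) = 6 + m
o(z, T) = 39/5 (o(z, T) = 8 - 1/(6 - 1) = 8 - 1/5 = 39/5)
q(l) = 39/5
(q(sqrt(-6 + 8)) + 290)*305 = (39/5 + 290)*305 = (1489/5)*305 = 90829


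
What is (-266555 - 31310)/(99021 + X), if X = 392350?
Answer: -297865/491371 ≈ -0.60619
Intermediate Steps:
(-266555 - 31310)/(99021 + X) = (-266555 - 31310)/(99021 + 392350) = -297865/491371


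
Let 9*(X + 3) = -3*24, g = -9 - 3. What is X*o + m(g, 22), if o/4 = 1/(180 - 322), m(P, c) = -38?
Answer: -2676/71 ≈ -37.690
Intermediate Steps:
g = -12
X = -11 (X = -3 + (-3*24)/9 = -3 + (1/9)*(-72) = -3 - 8 = -11)
o = -2/71 (o = 4/(180 - 322) = 4/(-142) = 4*(-1/142) = -2/71 ≈ -0.028169)
X*o + m(g, 22) = -11*(-2/71) - 38 = 22/71 - 38 = -2676/71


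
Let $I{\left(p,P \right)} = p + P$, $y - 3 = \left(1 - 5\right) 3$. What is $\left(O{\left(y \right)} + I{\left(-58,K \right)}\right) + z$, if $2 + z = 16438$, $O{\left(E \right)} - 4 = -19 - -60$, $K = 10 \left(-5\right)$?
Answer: $16373$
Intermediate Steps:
$K = -50$
$y = -9$ ($y = 3 + \left(1 - 5\right) 3 = 3 - 12 = -9$)
$O{\left(E \right)} = 45$ ($O{\left(E \right)} = 4 - -41 = 4 + \left(-19 + 60\right) = 4 + 41 = 45$)
$z = 16436$ ($z = -2 + 16438 = 16436$)
$I{\left(p,P \right)} = P + p$
$\left(O{\left(y \right)} + I{\left(-58,K \right)}\right) + z = \left(45 - 108\right) + 16436 = -63 + 16436 = 16373$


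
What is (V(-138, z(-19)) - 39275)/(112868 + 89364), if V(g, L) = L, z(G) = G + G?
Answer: -39313/202232 ≈ -0.19440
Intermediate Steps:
z(G) = 2*G
(V(-138, z(-19)) - 39275)/(112868 + 89364) = (2*(-19) - 39275)/(112868 + 89364) = (-38 - 39275)/202232 = -39313*1/202232 = -39313/202232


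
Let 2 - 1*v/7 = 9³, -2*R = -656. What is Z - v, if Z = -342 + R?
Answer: 5075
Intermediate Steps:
R = 328 (R = -½*(-656) = 328)
Z = -14 (Z = -342 + 328 = -14)
v = -5089 (v = 14 - 7*9³ = 14 - 7*729 = 14 - 5103 = -5089)
Z - v = -14 - 1*(-5089) = -14 + 5089 = 5075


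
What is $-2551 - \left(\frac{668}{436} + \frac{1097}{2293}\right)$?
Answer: $- \frac{638091791}{249937} \approx -2553.0$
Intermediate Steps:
$-2551 - \left(\frac{668}{436} + \frac{1097}{2293}\right) = -2551 - \left(668 \cdot \frac{1}{436} + 1097 \cdot \frac{1}{2293}\right) = -2551 - \left(\frac{167}{109} + \frac{1097}{2293}\right) = -2551 - \frac{502504}{249937} = - \frac{638091791}{249937}$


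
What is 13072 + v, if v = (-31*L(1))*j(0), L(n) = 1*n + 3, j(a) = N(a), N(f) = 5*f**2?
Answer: 13072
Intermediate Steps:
j(a) = 5*a**2
L(n) = 3 + n (L(n) = n + 3 = 3 + n)
v = 0 (v = (-31*(3 + 1))*(5*0**2) = (-31*4)*(5*0) = -124*0 = 0)
13072 + v = 13072 + 0 = 13072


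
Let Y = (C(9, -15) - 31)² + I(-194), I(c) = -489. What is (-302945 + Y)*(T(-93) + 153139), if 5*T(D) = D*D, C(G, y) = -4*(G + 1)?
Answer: -231058829192/5 ≈ -4.6212e+10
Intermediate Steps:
C(G, y) = -4 - 4*G (C(G, y) = -4*(1 + G) = -4 - 4*G)
T(D) = D²/5 (T(D) = (D*D)/5 = D²/5)
Y = 4552 (Y = ((-4 - 4*9) - 31)² - 489 = ((-4 - 36) - 31)² - 489 = (-40 - 31)² - 489 = (-71)² - 489 = 5041 - 489 = 4552)
(-302945 + Y)*(T(-93) + 153139) = (-302945 + 4552)*((⅕)*(-93)² + 153139) = -298393*((⅕)*8649 + 153139) = -298393*(8649/5 + 153139) = -298393*774344/5 = -231058829192/5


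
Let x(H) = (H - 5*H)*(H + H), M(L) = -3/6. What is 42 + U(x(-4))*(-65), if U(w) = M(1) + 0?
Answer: 149/2 ≈ 74.500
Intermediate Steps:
M(L) = -½ (M(L) = -3*⅙ = -½)
x(H) = -8*H² (x(H) = (-4*H)*(2*H) = -8*H²)
U(w) = -½ (U(w) = -½ + 0 = -½)
42 + U(x(-4))*(-65) = 42 - ½*(-65) = 42 + 65/2 = 149/2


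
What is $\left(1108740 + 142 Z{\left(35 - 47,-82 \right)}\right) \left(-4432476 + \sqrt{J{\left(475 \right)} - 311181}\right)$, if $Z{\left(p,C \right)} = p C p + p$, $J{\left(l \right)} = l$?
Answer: $2525181577200 - 569700 i \sqrt{310706} \approx 2.5252 \cdot 10^{12} - 3.1756 \cdot 10^{8} i$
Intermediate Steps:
$Z{\left(p,C \right)} = p + C p^{2}$ ($Z{\left(p,C \right)} = C p p + p = C p^{2} + p = p + C p^{2}$)
$\left(1108740 + 142 Z{\left(35 - 47,-82 \right)}\right) \left(-4432476 + \sqrt{J{\left(475 \right)} - 311181}\right) = \left(1108740 + 142 \left(35 - 47\right) \left(1 - 82 \left(35 - 47\right)\right)\right) \left(-4432476 + \sqrt{475 - 311181}\right) = \left(1108740 + 142 \left(35 - 47\right) \left(1 - 82 \left(35 - 47\right)\right)\right) \left(-4432476 + \sqrt{-310706}\right) = \left(1108740 + 142 \left(- 12 \left(1 - -984\right)\right)\right) \left(-4432476 + i \sqrt{310706}\right) = \left(1108740 + 142 \left(- 12 \left(1 + 984\right)\right)\right) \left(-4432476 + i \sqrt{310706}\right) = \left(1108740 + 142 \left(\left(-12\right) 985\right)\right) \left(-4432476 + i \sqrt{310706}\right) = \left(1108740 + 142 \left(-11820\right)\right) \left(-4432476 + i \sqrt{310706}\right) = \left(1108740 - 1678440\right) \left(-4432476 + i \sqrt{310706}\right) = - 569700 \left(-4432476 + i \sqrt{310706}\right) = 2525181577200 - 569700 i \sqrt{310706}$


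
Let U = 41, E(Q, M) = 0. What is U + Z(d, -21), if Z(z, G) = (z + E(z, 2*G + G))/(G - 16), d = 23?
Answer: 1494/37 ≈ 40.378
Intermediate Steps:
Z(z, G) = z/(-16 + G) (Z(z, G) = (z + 0)/(G - 16) = z/(-16 + G))
U + Z(d, -21) = 41 + 23/(-16 - 21) = 41 + 23/(-37) = 41 + 23*(-1/37) = 41 - 23/37 = 1494/37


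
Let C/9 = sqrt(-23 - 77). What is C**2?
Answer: -8100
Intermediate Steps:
C = 90*I (C = 9*sqrt(-23 - 77) = 9*sqrt(-100) = 9*(10*I) = 90*I ≈ 90.0*I)
C**2 = (90*I)**2 = -8100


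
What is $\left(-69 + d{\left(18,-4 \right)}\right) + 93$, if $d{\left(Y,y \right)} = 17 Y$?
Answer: $330$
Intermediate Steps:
$\left(-69 + d{\left(18,-4 \right)}\right) + 93 = \left(-69 + 17 \cdot 18\right) + 93 = \left(-69 + 306\right) + 93 = 237 + 93 = 330$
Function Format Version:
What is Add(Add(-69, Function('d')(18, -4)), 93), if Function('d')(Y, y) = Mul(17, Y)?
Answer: 330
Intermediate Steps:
Add(Add(-69, Function('d')(18, -4)), 93) = Add(Add(-69, Mul(17, 18)), 93) = Add(Add(-69, 306), 93) = Add(237, 93) = 330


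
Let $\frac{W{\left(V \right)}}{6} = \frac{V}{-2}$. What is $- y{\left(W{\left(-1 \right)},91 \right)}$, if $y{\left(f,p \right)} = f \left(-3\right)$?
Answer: $9$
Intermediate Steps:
$W{\left(V \right)} = - 3 V$ ($W{\left(V \right)} = 6 \frac{V}{-2} = 6 V \left(- \frac{1}{2}\right) = 6 \left(- \frac{V}{2}\right) = - 3 V$)
$y{\left(f,p \right)} = - 3 f$
$- y{\left(W{\left(-1 \right)},91 \right)} = - \left(-3\right) \left(\left(-3\right) \left(-1\right)\right) = - \left(-3\right) 3 = \left(-1\right) \left(-9\right) = 9$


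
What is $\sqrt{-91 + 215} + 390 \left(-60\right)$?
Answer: $-23400 + 2 \sqrt{31} \approx -23389.0$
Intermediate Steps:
$\sqrt{-91 + 215} + 390 \left(-60\right) = \sqrt{124} - 23400 = 2 \sqrt{31} - 23400 = -23400 + 2 \sqrt{31}$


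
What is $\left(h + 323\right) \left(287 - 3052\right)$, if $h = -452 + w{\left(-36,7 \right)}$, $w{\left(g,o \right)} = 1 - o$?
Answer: $373275$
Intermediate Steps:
$h = -458$ ($h = -452 + \left(1 - 7\right) = -452 - 6 = -458$)
$\left(h + 323\right) \left(287 - 3052\right) = \left(-458 + 323\right) \left(287 - 3052\right) = \left(-135\right) \left(-2765\right) = 373275$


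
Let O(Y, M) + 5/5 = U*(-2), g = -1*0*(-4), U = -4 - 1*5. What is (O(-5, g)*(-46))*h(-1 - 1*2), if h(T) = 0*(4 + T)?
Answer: 0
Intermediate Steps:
U = -9 (U = -4 - 5 = -9)
h(T) = 0
g = 0 (g = 0*(-4) = 0)
O(Y, M) = 17 (O(Y, M) = -1 - 9*(-2) = -1 + 18 = 17)
(O(-5, g)*(-46))*h(-1 - 1*2) = (17*(-46))*0 = -782*0 = 0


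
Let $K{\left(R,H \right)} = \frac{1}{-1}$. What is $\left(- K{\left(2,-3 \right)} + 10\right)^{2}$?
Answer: $121$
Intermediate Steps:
$K{\left(R,H \right)} = -1$
$\left(- K{\left(2,-3 \right)} + 10\right)^{2} = \left(\left(-1\right) \left(-1\right) + 10\right)^{2} = \left(1 + 10\right)^{2} = 11^{2} = 121$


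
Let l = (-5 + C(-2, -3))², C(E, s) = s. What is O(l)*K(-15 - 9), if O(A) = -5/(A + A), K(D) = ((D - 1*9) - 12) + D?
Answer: 345/128 ≈ 2.6953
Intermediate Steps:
K(D) = -21 + 2*D (K(D) = ((D - 9) - 12) + D = ((-9 + D) - 12) + D = (-21 + D) + D = -21 + 2*D)
l = 64 (l = (-5 - 3)² = (-8)² = 64)
O(A) = -5/(2*A) (O(A) = -5*1/(2*A) = -5/(2*A))
O(l)*K(-15 - 9) = (-5/2/64)*(-21 + 2*(-15 - 9)) = (-5/2*1/64)*(-21 + 2*(-24)) = -5*(-21 - 48)/128 = -5/128*(-69) = 345/128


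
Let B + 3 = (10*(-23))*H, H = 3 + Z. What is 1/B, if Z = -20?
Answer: 1/3907 ≈ 0.00025595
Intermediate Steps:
H = -17 (H = 3 - 20 = -17)
B = 3907 (B = -3 + (10*(-23))*(-17) = -3 - 230*(-17) = -3 + 3910 = 3907)
1/B = 1/3907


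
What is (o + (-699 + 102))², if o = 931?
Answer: 111556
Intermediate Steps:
(o + (-699 + 102))² = (931 + (-699 + 102))² = (931 - 597)² = 334² = 111556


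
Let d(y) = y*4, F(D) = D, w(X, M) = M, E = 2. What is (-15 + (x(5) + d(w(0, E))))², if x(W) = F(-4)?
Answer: 121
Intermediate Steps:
d(y) = 4*y
x(W) = -4
(-15 + (x(5) + d(w(0, E))))² = (-15 + (-4 + 4*2))² = (-15 + (-4 + 8))² = (-15 + 4)² = (-11)² = 121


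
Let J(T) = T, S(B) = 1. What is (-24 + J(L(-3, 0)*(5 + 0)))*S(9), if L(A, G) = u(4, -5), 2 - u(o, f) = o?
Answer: -34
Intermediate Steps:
u(o, f) = 2 - o
L(A, G) = -2 (L(A, G) = 2 - 1*4 = 2 - 4 = -2)
(-24 + J(L(-3, 0)*(5 + 0)))*S(9) = (-24 - 2*(5 + 0))*1 = (-24 - 2*5)*1 = (-24 - 10)*1 = -34*1 = -34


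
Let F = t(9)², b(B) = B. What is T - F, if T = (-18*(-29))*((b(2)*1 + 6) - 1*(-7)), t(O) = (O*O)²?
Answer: -43038891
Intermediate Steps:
t(O) = O⁴ (t(O) = (O²)² = O⁴)
F = 43046721 (F = (9⁴)² = 6561² = 43046721)
T = 7830 (T = (-18*(-29))*((2*1 + 6) - 1*(-7)) = 522*((2 + 6) + 7) = 522*(8 + 7) = 522*15 = 7830)
T - F = 7830 - 1*43046721 = 7830 - 43046721 = -43038891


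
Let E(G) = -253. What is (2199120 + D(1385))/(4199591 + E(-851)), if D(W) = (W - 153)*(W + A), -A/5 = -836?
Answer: 411600/190879 ≈ 2.1563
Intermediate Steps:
A = 4180 (A = -5*(-836) = 4180)
D(W) = (-153 + W)*(4180 + W) (D(W) = (W - 153)*(W + 4180) = (-153 + W)*(4180 + W))
(2199120 + D(1385))/(4199591 + E(-851)) = (2199120 + (-639540 + 1385² + 4027*1385))/(4199591 - 253) = (2199120 + (-639540 + 1918225 + 5577395))/4199338 = (2199120 + 6856080)*(1/4199338) = 9055200*(1/4199338) = 411600/190879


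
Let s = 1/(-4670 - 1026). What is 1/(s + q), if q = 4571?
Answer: 5696/26036415 ≈ 0.00021877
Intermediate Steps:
s = -1/5696 (s = 1/(-5696) = -1/5696 ≈ -0.00017556)
1/(s + q) = 1/(-1/5696 + 4571) = 1/(26036415/5696) = 5696/26036415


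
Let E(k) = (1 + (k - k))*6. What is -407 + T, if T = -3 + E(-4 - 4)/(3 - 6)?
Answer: -412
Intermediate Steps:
E(k) = 6 (E(k) = (1 + 0)*6 = 1*6 = 6)
T = -5 (T = -3 + 6/(3 - 6) = -3 + 6/(-3) = -3 - ⅓*6 = -3 - 2 = -5)
-407 + T = -407 - 5 = -412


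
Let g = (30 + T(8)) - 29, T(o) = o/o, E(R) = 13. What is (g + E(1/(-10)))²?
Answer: 225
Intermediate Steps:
T(o) = 1
g = 2 (g = (30 + 1) - 29 = 31 - 29 = 2)
(g + E(1/(-10)))² = (2 + 13)² = 15² = 225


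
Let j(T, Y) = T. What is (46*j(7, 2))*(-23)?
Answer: -7406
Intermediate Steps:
(46*j(7, 2))*(-23) = (46*7)*(-23) = 322*(-23) = -7406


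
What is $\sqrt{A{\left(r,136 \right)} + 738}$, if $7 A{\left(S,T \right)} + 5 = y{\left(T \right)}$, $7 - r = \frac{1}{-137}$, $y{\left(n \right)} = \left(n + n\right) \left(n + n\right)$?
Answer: $\frac{\sqrt{554015}}{7} \approx 106.33$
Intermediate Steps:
$y{\left(n \right)} = 4 n^{2}$ ($y{\left(n \right)} = 2 n 2 n = 4 n^{2}$)
$r = \frac{960}{137}$ ($r = 7 - \frac{1}{-137} = 7 - - \frac{1}{137} = 7 + \frac{1}{137} = \frac{960}{137} \approx 7.0073$)
$A{\left(S,T \right)} = - \frac{5}{7} + \frac{4 T^{2}}{7}$
$\sqrt{A{\left(r,136 \right)} + 738} = \sqrt{\left(- \frac{5}{7} + \frac{4 \cdot 136^{2}}{7}\right) + 738} = \sqrt{\left(- \frac{5}{7} + \frac{4}{7} \cdot 18496\right) + 738} = \sqrt{\left(- \frac{5}{7} + \frac{73984}{7}\right) + 738} = \sqrt{\frac{73979}{7} + 738} = \sqrt{\frac{79145}{7}} = \frac{\sqrt{554015}}{7}$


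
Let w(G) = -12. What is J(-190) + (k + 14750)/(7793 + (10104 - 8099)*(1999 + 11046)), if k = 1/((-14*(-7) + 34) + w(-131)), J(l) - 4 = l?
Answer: -583956791759/3139562160 ≈ -186.00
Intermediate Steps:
J(l) = 4 + l
k = 1/120 (k = 1/((-14*(-7) + 34) - 12) = 1/((98 + 34) - 12) = 1/(132 - 12) = 1/120 ≈ 0.0083333)
J(-190) + (k + 14750)/(7793 + (10104 - 8099)*(1999 + 11046)) = (4 - 190) + (1/120 + 14750)/(7793 + (10104 - 8099)*(1999 + 11046)) = -186 + 1770001/(120*(7793 + 2005*13045)) = -186 + 1770001/(120*(7793 + 26155225)) = -186 + (1770001/120)/26163018 = -186 + (1770001/120)*(1/26163018) = -186 + 1770001/3139562160 = -583956791759/3139562160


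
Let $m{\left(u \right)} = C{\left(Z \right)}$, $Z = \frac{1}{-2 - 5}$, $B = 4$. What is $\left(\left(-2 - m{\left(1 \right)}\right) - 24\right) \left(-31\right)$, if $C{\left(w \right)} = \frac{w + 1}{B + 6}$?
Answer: $\frac{28303}{35} \approx 808.66$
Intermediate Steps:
$Z = - \frac{1}{7}$ ($Z = \frac{1}{-7} = - \frac{1}{7} \approx -0.14286$)
$C{\left(w \right)} = \frac{1}{10} + \frac{w}{10}$ ($C{\left(w \right)} = \frac{w + 1}{4 + 6} = \frac{1 + w}{10} = \left(1 + w\right) \frac{1}{10} = \frac{1}{10} + \frac{w}{10}$)
$m{\left(u \right)} = \frac{3}{35}$ ($m{\left(u \right)} = \frac{1}{10} + \frac{1}{10} \left(- \frac{1}{7}\right) = \frac{1}{10} - \frac{1}{70} = \frac{3}{35}$)
$\left(\left(-2 - m{\left(1 \right)}\right) - 24\right) \left(-31\right) = \left(\left(-2 - \frac{3}{35}\right) - 24\right) \left(-31\right) = \left(- \frac{73}{35} - 24\right) \left(-31\right) = \left(- \frac{913}{35}\right) \left(-31\right) = \frac{28303}{35}$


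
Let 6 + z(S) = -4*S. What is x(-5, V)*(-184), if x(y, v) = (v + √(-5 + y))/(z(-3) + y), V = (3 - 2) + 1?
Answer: -368 - 184*I*√10 ≈ -368.0 - 581.86*I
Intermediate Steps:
z(S) = -6 - 4*S
V = 2 (V = 1 + 1 = 2)
x(y, v) = (v + √(-5 + y))/(6 + y) (x(y, v) = (v + √(-5 + y))/((-6 - 4*(-3)) + y) = (v + √(-5 + y))/((-6 + 12) + y) = (v + √(-5 + y))/(6 + y))
x(-5, V)*(-184) = ((2 + √(-5 - 5))/(6 - 5))*(-184) = ((2 + √(-10))/1)*(-184) = (1*(2 + I*√10))*(-184) = (2 + I*√10)*(-184) = -368 - 184*I*√10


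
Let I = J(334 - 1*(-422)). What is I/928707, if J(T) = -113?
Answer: -113/928707 ≈ -0.00012167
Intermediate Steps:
I = -113
I/928707 = -113/928707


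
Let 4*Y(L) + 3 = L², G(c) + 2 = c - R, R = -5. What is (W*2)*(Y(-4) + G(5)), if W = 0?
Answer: 0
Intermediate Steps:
G(c) = 3 + c (G(c) = -2 + (c - 1*(-5)) = -2 + (c + 5) = -2 + (5 + c) = 3 + c)
Y(L) = -¾ + L²/4
(W*2)*(Y(-4) + G(5)) = (0*2)*((-¾ + (¼)*(-4)²) + (3 + 5)) = 0*((-¾ + (¼)*16) + 8) = 0*((-¾ + 4) + 8) = 0*(13/4 + 8) = 0*(45/4) = 0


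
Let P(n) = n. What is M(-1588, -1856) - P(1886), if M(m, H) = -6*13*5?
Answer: -2276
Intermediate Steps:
M(m, H) = -390 (M(m, H) = -78*5 = -390)
M(-1588, -1856) - P(1886) = -390 - 1*1886 = -390 - 1886 = -2276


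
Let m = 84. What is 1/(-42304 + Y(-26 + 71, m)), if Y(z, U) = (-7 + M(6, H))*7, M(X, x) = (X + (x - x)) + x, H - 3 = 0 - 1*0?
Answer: -1/42290 ≈ -2.3646e-5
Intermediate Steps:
H = 3 (H = 3 + (0 - 1*0) = 3 + (0 + 0) = 3 + 0 = 3)
M(X, x) = X + x (M(X, x) = (X + 0) + x = X + x)
Y(z, U) = 14 (Y(z, U) = (-7 + (6 + 3))*7 = (-7 + 9)*7 = 2*7 = 14)
1/(-42304 + Y(-26 + 71, m)) = 1/(-42304 + 14) = 1/(-42290) = -1/42290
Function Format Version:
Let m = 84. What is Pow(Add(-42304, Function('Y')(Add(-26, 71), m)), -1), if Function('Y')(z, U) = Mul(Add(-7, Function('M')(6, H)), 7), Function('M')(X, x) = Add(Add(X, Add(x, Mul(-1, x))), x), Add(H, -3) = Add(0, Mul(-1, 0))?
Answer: Rational(-1, 42290) ≈ -2.3646e-5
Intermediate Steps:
H = 3 (H = Add(3, Add(0, Mul(-1, 0))) = Add(3, Add(0, 0)) = Add(3, 0) = 3)
Function('M')(X, x) = Add(X, x) (Function('M')(X, x) = Add(Add(X, 0), x) = Add(X, x))
Function('Y')(z, U) = 14 (Function('Y')(z, U) = Mul(Add(-7, Add(6, 3)), 7) = Mul(Add(-7, 9), 7) = Mul(2, 7) = 14)
Pow(Add(-42304, Function('Y')(Add(-26, 71), m)), -1) = Pow(Add(-42304, 14), -1) = Pow(-42290, -1) = Rational(-1, 42290)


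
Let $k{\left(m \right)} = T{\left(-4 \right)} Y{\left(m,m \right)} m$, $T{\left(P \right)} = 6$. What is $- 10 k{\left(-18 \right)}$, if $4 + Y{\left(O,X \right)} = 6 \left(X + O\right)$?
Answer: $-237600$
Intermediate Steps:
$Y{\left(O,X \right)} = -4 + 6 O + 6 X$ ($Y{\left(O,X \right)} = -4 + 6 \left(X + O\right) = -4 + 6 \left(O + X\right) = -4 + \left(6 O + 6 X\right) = -4 + 6 O + 6 X$)
$k{\left(m \right)} = m \left(-24 + 72 m\right)$ ($k{\left(m \right)} = 6 \left(-4 + 6 m + 6 m\right) m = 6 \left(-4 + 12 m\right) m = \left(-24 + 72 m\right) m = m \left(-24 + 72 m\right)$)
$- 10 k{\left(-18 \right)} = - 10 \cdot 24 \left(-18\right) \left(-1 + 3 \left(-18\right)\right) = - 10 \cdot 24 \left(-18\right) \left(-1 - 54\right) = - 10 \cdot 24 \left(-18\right) \left(-55\right) = \left(-10\right) 23760 = -237600$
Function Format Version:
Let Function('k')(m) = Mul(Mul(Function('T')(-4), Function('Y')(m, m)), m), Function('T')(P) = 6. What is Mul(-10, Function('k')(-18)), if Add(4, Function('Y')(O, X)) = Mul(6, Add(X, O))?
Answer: -237600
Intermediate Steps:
Function('Y')(O, X) = Add(-4, Mul(6, O), Mul(6, X)) (Function('Y')(O, X) = Add(-4, Mul(6, Add(X, O))) = Add(-4, Mul(6, Add(O, X))) = Add(-4, Add(Mul(6, O), Mul(6, X))) = Add(-4, Mul(6, O), Mul(6, X)))
Function('k')(m) = Mul(m, Add(-24, Mul(72, m))) (Function('k')(m) = Mul(Mul(6, Add(-4, Mul(6, m), Mul(6, m))), m) = Mul(Mul(6, Add(-4, Mul(12, m))), m) = Mul(Add(-24, Mul(72, m)), m) = Mul(m, Add(-24, Mul(72, m))))
Mul(-10, Function('k')(-18)) = Mul(-10, Mul(24, -18, Add(-1, Mul(3, -18)))) = Mul(-10, Mul(24, -18, Add(-1, -54))) = Mul(-10, Mul(24, -18, -55)) = Mul(-10, 23760) = -237600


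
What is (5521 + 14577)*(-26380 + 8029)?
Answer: -368818398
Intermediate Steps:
(5521 + 14577)*(-26380 + 8029) = 20098*(-18351) = -368818398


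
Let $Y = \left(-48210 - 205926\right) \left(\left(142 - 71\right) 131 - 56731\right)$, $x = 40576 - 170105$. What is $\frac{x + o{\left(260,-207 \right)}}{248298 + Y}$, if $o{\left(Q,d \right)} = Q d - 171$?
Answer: $- \frac{91760}{6026959389} \approx -1.5225 \cdot 10^{-5}$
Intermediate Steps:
$x = -129529$ ($x = 40576 - 170105 = -129529$)
$o{\left(Q,d \right)} = -171 + Q d$
$Y = 12053670480$ ($Y = - 254136 \left(71 \cdot 131 - 56731\right) = - 254136 \left(9301 - 56731\right) = \left(-254136\right) \left(-47430\right) = 12053670480$)
$\frac{x + o{\left(260,-207 \right)}}{248298 + Y} = \frac{-129529 + \left(-171 + 260 \left(-207\right)\right)}{248298 + 12053670480} = \frac{-129529 - 53991}{12053918778} = \left(-129529 - 53991\right) \frac{1}{12053918778} = \left(-183520\right) \frac{1}{12053918778} = - \frac{91760}{6026959389}$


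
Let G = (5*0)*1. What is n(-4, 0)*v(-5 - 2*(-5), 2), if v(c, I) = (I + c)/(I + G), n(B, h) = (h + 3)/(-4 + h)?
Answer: -21/8 ≈ -2.6250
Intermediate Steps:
G = 0 (G = 0*1 = 0)
n(B, h) = (3 + h)/(-4 + h)
v(c, I) = (I + c)/I (v(c, I) = (I + c)/(I + 0) = (I + c)/I)
n(-4, 0)*v(-5 - 2*(-5), 2) = ((3 + 0)/(-4 + 0))*((2 + (-5 - 2*(-5)))/2) = (3/(-4))*((2 + (-5 + 10))/2) = (-¼*3)*((2 + 5)/2) = -3*7/8 = -¾*7/2 = -21/8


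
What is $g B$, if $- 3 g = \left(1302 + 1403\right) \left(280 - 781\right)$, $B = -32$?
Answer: $-14455520$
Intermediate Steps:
$g = 451735$ ($g = - \frac{\left(1302 + 1403\right) \left(280 - 781\right)}{3} = - \frac{2705 \left(-501\right)}{3} = \left(- \frac{1}{3}\right) \left(-1355205\right) = 451735$)
$g B = 451735 \left(-32\right) = -14455520$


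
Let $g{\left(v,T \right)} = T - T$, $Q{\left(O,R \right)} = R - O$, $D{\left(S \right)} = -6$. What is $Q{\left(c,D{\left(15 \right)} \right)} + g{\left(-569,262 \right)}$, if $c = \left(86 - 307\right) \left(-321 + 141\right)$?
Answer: $-39786$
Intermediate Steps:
$c = 39780$ ($c = \left(-221\right) \left(-180\right) = 39780$)
$g{\left(v,T \right)} = 0$
$Q{\left(c,D{\left(15 \right)} \right)} + g{\left(-569,262 \right)} = \left(-6 - 39780\right) + 0 = -39786 + 0 = -39786$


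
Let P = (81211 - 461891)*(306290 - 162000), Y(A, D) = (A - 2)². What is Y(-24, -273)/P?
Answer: -169/13732079300 ≈ -1.2307e-8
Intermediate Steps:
Y(A, D) = (-2 + A)²
P = -54928317200 (P = -380680*144290 = -54928317200)
Y(-24, -273)/P = (-2 - 24)²/(-54928317200) = (-26)²*(-1/54928317200) = 676*(-1/54928317200) = -169/13732079300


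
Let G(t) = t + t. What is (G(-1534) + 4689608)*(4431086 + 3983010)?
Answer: 39432997467840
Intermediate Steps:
G(t) = 2*t
(G(-1534) + 4689608)*(4431086 + 3983010) = (2*(-1534) + 4689608)*(4431086 + 3983010) = (-3068 + 4689608)*8414096 = 4686540*8414096 = 39432997467840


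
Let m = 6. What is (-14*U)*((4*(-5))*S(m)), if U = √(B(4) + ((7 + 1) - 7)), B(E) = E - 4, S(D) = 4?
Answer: 1120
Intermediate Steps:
B(E) = -4 + E
U = 1 (U = √((-4 + 4) + ((7 + 1) - 7)) = √(0 + (8 - 7)) = √(0 + 1) = √1 = 1)
(-14*U)*((4*(-5))*S(m)) = (-14*1)*((4*(-5))*4) = -(-280)*4 = -14*(-80) = 1120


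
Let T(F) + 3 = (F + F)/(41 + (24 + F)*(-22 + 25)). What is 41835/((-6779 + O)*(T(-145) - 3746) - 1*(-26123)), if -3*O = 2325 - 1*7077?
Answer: 6735435/3139097383 ≈ 0.0021457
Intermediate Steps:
O = 1584 (O = -(2325 - 1*7077)/3 = -(2325 - 7077)/3 = -⅓*(-4752) = 1584)
T(F) = -3 + 2*F/(113 + 3*F) (T(F) = -3 + (F + F)/(41 + (24 + F)*(-22 + 25)) = -3 + (2*F)/(41 + (24 + F)*3) = -3 + (2*F)/(41 + (72 + 3*F)) = -3 + (2*F)/(113 + 3*F) = -3 + 2*F/(113 + 3*F))
41835/((-6779 + O)*(T(-145) - 3746) - 1*(-26123)) = 41835/((-6779 + 1584)*((-339 - 7*(-145))/(113 + 3*(-145)) - 3746) - 1*(-26123)) = 41835/(-5195*((-339 + 1015)/(113 - 435) - 3746) + 26123) = 41835/(-5195*(676/(-322) - 3746) + 26123) = 41835/(-5195*(-1/322*676 - 3746) + 26123) = 41835/(-5195*(-338/161 - 3746) + 26123) = 41835/(-5195*(-603444/161) + 26123) = 41835/(3134891580/161 + 26123) = 41835/(3139097383/161) = 41835*(161/3139097383) = 6735435/3139097383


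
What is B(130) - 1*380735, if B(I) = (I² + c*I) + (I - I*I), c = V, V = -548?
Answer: -451845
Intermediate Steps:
c = -548
B(I) = -547*I (B(I) = (I² - 548*I) + (I - I*I) = (I² - 548*I) + (I - I²) = -547*I)
B(130) - 1*380735 = -547*130 - 1*380735 = -71110 - 380735 = -451845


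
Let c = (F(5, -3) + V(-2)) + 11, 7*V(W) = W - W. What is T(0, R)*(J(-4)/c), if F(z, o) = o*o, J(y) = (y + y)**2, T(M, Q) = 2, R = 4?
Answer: 32/5 ≈ 6.4000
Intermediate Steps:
V(W) = 0 (V(W) = (W - W)/7 = (1/7)*0 = 0)
J(y) = 4*y**2 (J(y) = (2*y)**2 = 4*y**2)
F(z, o) = o**2
c = 20 (c = ((-3)**2 + 0) + 11 = (9 + 0) + 11 = 9 + 11 = 20)
T(0, R)*(J(-4)/c) = 2*((4*(-4)**2)/20) = 2*((4*16)*(1/20)) = 2*(64*(1/20)) = 2*(16/5) = 32/5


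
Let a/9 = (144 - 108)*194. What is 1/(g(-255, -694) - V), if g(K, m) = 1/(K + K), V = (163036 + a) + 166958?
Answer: -510/200353501 ≈ -2.5455e-6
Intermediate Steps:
a = 62856 (a = 9*((144 - 108)*194) = 9*(36*194) = 9*6984 = 62856)
V = 392850 (V = (163036 + 62856) + 166958 = 225892 + 166958 = 392850)
g(K, m) = 1/(2*K)
1/(g(-255, -694) - V) = 1/((1/2)/(-255) - 1*392850) = 1/((1/2)*(-1/255) - 392850) = 1/(-1/510 - 392850) = 1/(-200353501/510) = -510/200353501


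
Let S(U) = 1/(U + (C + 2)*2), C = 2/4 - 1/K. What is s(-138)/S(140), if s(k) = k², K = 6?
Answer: 2755032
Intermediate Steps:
C = ⅓ (C = 2/4 - 1/6 = 2*(¼) - 1*⅙ = ½ - ⅙ = ⅓ ≈ 0.33333)
S(U) = 1/(14/3 + U) (S(U) = 1/(U + (⅓ + 2)*2) = 1/(U + (7/3)*2) = 1/(U + 14/3) = 1/(14/3 + U))
s(-138)/S(140) = (-138)²/((3/(14 + 3*140))) = 19044/((3/(14 + 420))) = 19044/((3/434)) = 19044/((3*(1/434))) = 19044/(3/434) = 19044*(434/3) = 2755032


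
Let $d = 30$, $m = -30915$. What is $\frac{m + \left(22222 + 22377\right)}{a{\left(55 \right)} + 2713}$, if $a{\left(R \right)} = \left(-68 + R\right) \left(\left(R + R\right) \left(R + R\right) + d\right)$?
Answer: $- \frac{13684}{154977} \approx -0.088297$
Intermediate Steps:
$a{\left(R \right)} = \left(-68 + R\right) \left(30 + 4 R^{2}\right)$ ($a{\left(R \right)} = \left(-68 + R\right) \left(\left(R + R\right) \left(R + R\right) + 30\right) = \left(-68 + R\right) \left(2 R 2 R + 30\right) = \left(-68 + R\right) \left(4 R^{2} + 30\right) = \left(-68 + R\right) \left(30 + 4 R^{2}\right)$)
$\frac{m + \left(22222 + 22377\right)}{a{\left(55 \right)} + 2713} = \frac{-30915 + \left(22222 + 22377\right)}{\left(-2040 - 272 \cdot 55^{2} + 4 \cdot 55^{3} + 30 \cdot 55\right) + 2713} = \frac{-30915 + 44599}{\left(-2040 - 822800 + 4 \cdot 166375 + 1650\right) + 2713} = \frac{13684}{\left(-2040 - 822800 + 665500 + 1650\right) + 2713} = \frac{13684}{-157690 + 2713} = \frac{13684}{-154977} = 13684 \left(- \frac{1}{154977}\right) = - \frac{13684}{154977}$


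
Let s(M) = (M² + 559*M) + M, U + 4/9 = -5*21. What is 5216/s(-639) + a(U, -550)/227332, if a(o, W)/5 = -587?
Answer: 1037601977/11475946692 ≈ 0.090415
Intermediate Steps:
U = -949/9 (U = -4/9 - 5*21 = -4/9 - 105 = -949/9 ≈ -105.44)
a(o, W) = -2935 (a(o, W) = 5*(-587) = -2935)
s(M) = M² + 560*M
5216/s(-639) + a(U, -550)/227332 = 5216/((-639*(560 - 639))) - 2935/227332 = 5216/((-639*(-79))) - 2935*1/227332 = 5216/50481 - 2935/227332 = 1037601977/11475946692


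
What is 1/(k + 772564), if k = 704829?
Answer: 1/1477393 ≈ 6.7687e-7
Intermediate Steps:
1/(k + 772564) = 1/(704829 + 772564) = 1/1477393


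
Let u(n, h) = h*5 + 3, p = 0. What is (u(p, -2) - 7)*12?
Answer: -168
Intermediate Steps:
u(n, h) = 3 + 5*h (u(n, h) = 5*h + 3 = 3 + 5*h)
(u(p, -2) - 7)*12 = ((3 + 5*(-2)) - 7)*12 = ((3 - 10) - 7)*12 = (-7 - 7)*12 = -14*12 = -168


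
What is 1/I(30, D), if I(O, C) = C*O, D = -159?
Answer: -1/4770 ≈ -0.00020964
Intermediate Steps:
1/I(30, D) = 1/(-159*30) = 1/(-4770) = -1/4770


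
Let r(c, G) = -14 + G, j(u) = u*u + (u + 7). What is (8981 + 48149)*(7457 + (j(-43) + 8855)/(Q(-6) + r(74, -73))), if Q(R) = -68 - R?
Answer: 62867280250/149 ≈ 4.2193e+8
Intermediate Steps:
j(u) = 7 + u + u² (j(u) = u² + (7 + u) = 7 + u + u²)
(8981 + 48149)*(7457 + (j(-43) + 8855)/(Q(-6) + r(74, -73))) = (8981 + 48149)*(7457 + ((7 - 43 + (-43)²) + 8855)/((-68 - 1*(-6)) + (-14 - 73))) = 57130*(7457 + ((7 - 43 + 1849) + 8855)/((-68 + 6) - 87)) = 57130*(7457 + (1813 + 8855)/(-62 - 87)) = 57130*(7457 + 10668/(-149)) = 57130*(7457 + 10668*(-1/149)) = 57130*(7457 - 10668/149) = 57130*(1100425/149) = 62867280250/149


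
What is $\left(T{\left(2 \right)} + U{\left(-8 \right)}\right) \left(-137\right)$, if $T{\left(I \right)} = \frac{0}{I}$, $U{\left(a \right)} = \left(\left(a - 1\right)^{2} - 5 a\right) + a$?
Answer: $-15481$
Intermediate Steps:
$U{\left(a \right)} = \left(-1 + a\right)^{2} - 4 a$ ($U{\left(a \right)} = \left(\left(-1 + a\right)^{2} - 5 a\right) + a = \left(-1 + a\right)^{2} - 4 a$)
$T{\left(I \right)} = 0$
$\left(T{\left(2 \right)} + U{\left(-8 \right)}\right) \left(-137\right) = \left(0 - \left(-32 - \left(-1 - 8\right)^{2}\right)\right) \left(-137\right) = \left(0 + \left(\left(-9\right)^{2} + 32\right)\right) \left(-137\right) = \left(0 + \left(81 + 32\right)\right) \left(-137\right) = \left(0 + 113\right) \left(-137\right) = 113 \left(-137\right) = -15481$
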